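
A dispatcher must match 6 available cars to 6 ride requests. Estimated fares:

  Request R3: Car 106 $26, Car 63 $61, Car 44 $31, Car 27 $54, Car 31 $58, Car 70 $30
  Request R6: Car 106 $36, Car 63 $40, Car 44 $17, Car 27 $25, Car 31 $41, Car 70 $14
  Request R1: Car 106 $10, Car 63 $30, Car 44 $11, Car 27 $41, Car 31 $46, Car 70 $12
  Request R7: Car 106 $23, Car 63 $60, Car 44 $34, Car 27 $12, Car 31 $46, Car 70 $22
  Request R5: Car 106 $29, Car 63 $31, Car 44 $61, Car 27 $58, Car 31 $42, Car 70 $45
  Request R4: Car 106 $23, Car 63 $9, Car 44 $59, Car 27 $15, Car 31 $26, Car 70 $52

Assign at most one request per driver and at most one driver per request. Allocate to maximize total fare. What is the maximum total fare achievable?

Max total: $309

Treat this as an assignment problem: match each driver to one request.
Optimal: Car 106→Request R6 ($36), Car 63→Request R7 ($60), Car 44→Request R5 ($61), Car 27→Request R3 ($54), Car 31→Request R1 ($46), Car 70→Request R4 ($52) — total 36+60+61+54+46+52 = $309.
Row-greedy (each driver in turn takes its best remaining request) gives $297, worse by 12.
Next-best assignment: Car 106→Request R6, Car 63→Request R7, Car 44→Request R5, Car 27→Request R1, Car 31→Request R3, Car 70→Request R4 = $308.
Swapping Car 31↔Car 63 (Car 31→Request R7 $46, Car 63→Request R1 $30) loses 30.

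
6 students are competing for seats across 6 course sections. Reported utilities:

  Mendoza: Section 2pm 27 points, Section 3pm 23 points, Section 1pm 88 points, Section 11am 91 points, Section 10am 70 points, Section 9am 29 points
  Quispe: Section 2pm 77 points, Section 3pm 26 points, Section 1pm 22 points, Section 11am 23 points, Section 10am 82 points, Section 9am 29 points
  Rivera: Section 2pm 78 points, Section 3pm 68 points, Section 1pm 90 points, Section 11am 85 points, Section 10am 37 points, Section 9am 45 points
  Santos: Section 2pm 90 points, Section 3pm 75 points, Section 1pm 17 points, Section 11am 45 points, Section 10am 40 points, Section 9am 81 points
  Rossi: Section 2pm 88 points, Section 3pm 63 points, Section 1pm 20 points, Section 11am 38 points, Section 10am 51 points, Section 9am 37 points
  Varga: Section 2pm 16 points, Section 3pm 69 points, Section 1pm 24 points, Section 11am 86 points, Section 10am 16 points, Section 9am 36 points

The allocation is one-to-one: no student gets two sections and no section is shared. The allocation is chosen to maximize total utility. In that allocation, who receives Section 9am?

Optimal: Mendoza→Section 11am (91 points), Quispe→Section 10am (82 points), Rivera→Section 1pm (90 points), Santos→Section 9am (81 points), Rossi→Section 2pm (88 points), Varga→Section 3pm (69 points) — total 91+82+90+81+88+69 = 501 points.
Column-greedy (each section in turn goes to its best remaining student) gives 459 points, worse by 42.
Next-best assignment: Mendoza→Section 1pm, Quispe→Section 10am, Rivera→Section 3pm, Santos→Section 9am, Rossi→Section 2pm, Varga→Section 11am = 493 points.
Swapping Rossi↔Rivera (Rossi→Section 1pm 20 points, Rivera→Section 2pm 78 points) loses 80.
Santos's own top section is Section 2pm (90 points), but forcing Santos→Section 2pm and reassigning the rest optimally gives only 459 points — worse by 42.

Santos receives Section 9am.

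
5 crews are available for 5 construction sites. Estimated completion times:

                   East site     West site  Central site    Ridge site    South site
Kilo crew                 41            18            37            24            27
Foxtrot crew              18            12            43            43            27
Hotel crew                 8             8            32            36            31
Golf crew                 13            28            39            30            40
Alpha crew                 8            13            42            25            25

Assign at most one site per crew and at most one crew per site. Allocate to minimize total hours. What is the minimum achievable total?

Optimal: Kilo crew→Ridge site (24 hours), Foxtrot crew→West site (12 hours), Hotel crew→Central site (32 hours), Golf crew→East site (13 hours), Alpha crew→South site (25 hours) — total 24+12+32+13+25 = 106 hours.
Column-greedy (each site in turn goes to its cheapest remaining crew) gives 122 hours, worse by 16.
Swapping Golf crew↔Foxtrot crew (Golf crew→West site 28 hours, Foxtrot crew→East site 18 hours) adds 21.
Checked against all permutations: 106 hours is optimal.

Min total: 106 hours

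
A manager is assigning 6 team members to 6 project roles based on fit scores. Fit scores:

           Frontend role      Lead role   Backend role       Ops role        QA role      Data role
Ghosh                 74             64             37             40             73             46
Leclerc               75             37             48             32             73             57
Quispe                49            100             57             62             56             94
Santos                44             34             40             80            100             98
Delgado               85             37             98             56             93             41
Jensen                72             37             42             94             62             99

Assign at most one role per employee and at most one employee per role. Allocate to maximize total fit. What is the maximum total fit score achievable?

Optimal: Ghosh→QA role (73 pts), Leclerc→Frontend role (75 pts), Quispe→Lead role (100 pts), Santos→Data role (98 pts), Delgado→Backend role (98 pts), Jensen→Ops role (94 pts) — total 73+75+100+98+98+94 = 538 pts.
Column-greedy (each role in turn goes to its best remaining employee) gives 473 pts, worse by 65.
No other one-to-one assignment exceeds 538 pts.

Maximum total: 538 pts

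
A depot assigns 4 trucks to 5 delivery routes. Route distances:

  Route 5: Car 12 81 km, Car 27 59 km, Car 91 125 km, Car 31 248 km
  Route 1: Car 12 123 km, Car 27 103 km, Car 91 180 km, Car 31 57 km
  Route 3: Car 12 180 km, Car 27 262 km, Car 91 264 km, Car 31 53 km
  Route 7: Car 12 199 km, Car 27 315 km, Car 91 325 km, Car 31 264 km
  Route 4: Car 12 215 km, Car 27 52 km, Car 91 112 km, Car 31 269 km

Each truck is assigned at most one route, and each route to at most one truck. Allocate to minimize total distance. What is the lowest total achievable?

Treat this as an assignment problem: match each truck to one route.
Optimal: Car 12→Route 1 (123 km), Car 27→Route 5 (59 km), Car 91→Route 4 (112 km), Car 31→Route 3 (53 km) — total 123+59+112+53 = 347 km.
Min-entry greedy (repeatedly take the single cheapest remaining cell) gives 366 km, worse by 19.
Next-best assignment: Car 12→Route 5, Car 27→Route 1, Car 91→Route 4, Car 31→Route 3 = 349 km.
Swapping Car 27↔Car 12 (Car 27→Route 1 103 km, Car 12→Route 5 81 km) adds 2.
Checked against all permutations: 347 km is optimal.

Minimum total: 347 km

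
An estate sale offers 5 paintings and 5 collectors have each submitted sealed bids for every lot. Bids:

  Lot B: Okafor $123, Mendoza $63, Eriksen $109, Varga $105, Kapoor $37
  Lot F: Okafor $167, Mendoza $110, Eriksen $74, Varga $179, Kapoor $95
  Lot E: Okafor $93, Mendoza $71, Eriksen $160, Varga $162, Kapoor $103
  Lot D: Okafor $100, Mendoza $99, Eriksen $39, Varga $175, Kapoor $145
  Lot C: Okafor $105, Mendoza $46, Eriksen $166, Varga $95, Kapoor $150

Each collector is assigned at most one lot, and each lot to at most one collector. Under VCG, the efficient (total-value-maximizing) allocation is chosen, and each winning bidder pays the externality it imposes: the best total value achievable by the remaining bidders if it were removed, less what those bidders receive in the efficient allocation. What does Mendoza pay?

Efficient allocation: Okafor→Lot B ($123), Mendoza→Lot F ($110), Eriksen→Lot E ($160), Varga→Lot D ($175), Kapoor→Lot C ($150); total welfare W = $718.
Mendoza receives Lot F at value $110, so the others get W − 110 = $608.
Without Mendoza: best allocation of the remaining 4 bidders over all 5 lots is Okafor→Lot F ($167), Eriksen→Lot E ($160), Varga→Lot D ($175), Kapoor→Lot C ($150), total $652.
VCG payment = (others' best without Mendoza) − (others' welfare with Mendoza) = 652 − 608 = $44.

Mendoza pays $44.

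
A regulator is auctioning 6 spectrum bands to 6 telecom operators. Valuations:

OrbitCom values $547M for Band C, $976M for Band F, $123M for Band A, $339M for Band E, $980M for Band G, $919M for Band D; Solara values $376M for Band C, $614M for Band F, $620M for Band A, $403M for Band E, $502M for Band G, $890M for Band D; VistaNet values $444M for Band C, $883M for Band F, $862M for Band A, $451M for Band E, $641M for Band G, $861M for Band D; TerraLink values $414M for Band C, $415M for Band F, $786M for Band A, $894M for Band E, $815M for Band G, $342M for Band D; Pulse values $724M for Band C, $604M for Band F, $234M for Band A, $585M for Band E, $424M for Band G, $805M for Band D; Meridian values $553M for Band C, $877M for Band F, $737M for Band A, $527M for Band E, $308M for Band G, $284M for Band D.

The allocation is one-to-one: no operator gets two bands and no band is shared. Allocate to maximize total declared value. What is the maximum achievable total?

Maximum total: $5227M

Optimal: OrbitCom→Band G ($980M), Solara→Band D ($890M), VistaNet→Band A ($862M), TerraLink→Band E ($894M), Pulse→Band C ($724M), Meridian→Band F ($877M) — total 980+890+862+894+724+877 = $5227M.
Row-greedy (each operator in turn takes its best remaining band) gives $5108M, worse by 119.
Checked against all permutations: $5227M is optimal.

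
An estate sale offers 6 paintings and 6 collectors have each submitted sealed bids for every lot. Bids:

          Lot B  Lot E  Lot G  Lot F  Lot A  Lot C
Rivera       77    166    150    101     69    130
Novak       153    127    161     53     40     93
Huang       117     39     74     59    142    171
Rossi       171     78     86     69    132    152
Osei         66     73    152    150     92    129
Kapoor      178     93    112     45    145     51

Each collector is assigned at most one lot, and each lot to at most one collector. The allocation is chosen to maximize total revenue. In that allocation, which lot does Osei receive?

Osei receives Lot F.

Optimal: Rivera→Lot E ($166), Novak→Lot G ($161), Huang→Lot C ($171), Rossi→Lot B ($171), Osei→Lot F ($150), Kapoor→Lot A ($145) — total 166+161+171+171+150+145 = $964.
Column-greedy (each lot in turn goes to its best remaining collector) gives $949, worse by 15.
Next-best assignment: Rivera→Lot E, Novak→Lot G, Huang→Lot C, Rossi→Lot A, Osei→Lot F, Kapoor→Lot B = $958.
Swapping Kapoor↔Rivera (Kapoor→Lot E $93, Rivera→Lot A $69) loses 149.
No other one-to-one assignment exceeds $964.
Osei's own top lot is Lot G ($152), but forcing Osei→Lot G and reassigning the rest optimally gives only $867 — worse by 97.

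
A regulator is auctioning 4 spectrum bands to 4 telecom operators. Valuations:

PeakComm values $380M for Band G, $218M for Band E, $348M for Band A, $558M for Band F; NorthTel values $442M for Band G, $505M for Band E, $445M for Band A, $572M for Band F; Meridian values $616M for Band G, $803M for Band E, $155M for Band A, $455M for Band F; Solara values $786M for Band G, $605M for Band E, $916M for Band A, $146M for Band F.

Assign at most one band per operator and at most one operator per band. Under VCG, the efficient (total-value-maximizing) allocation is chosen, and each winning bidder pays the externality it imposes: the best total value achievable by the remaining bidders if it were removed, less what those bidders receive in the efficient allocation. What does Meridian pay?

Meridian pays $63M.

Efficient allocation: PeakComm→Band F ($558M), NorthTel→Band G ($442M), Meridian→Band E ($803M), Solara→Band A ($916M); total welfare W = $2719M.
Meridian receives Band E at value $803M, so the others get W − 803 = $1916M.
Without Meridian: best allocation of the remaining 3 bidders over all 4 bands is PeakComm→Band F ($558M), NorthTel→Band E ($505M), Solara→Band A ($916M), total $1979M.
VCG payment = (others' best without Meridian) − (others' welfare with Meridian) = 1979 − 1916 = $63M.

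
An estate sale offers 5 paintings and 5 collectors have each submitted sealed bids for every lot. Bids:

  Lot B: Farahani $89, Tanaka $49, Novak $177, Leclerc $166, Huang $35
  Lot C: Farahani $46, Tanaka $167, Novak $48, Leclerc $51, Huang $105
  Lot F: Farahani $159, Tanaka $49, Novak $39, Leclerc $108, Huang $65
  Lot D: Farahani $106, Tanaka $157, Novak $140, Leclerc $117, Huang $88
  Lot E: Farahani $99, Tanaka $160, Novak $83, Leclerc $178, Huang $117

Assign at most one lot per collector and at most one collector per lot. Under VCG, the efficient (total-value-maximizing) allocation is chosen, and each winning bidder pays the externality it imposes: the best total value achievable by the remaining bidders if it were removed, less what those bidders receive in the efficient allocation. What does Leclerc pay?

Leclerc pays $22.

Efficient allocation: Farahani→Lot F ($159), Tanaka→Lot D ($157), Novak→Lot B ($177), Leclerc→Lot E ($178), Huang→Lot C ($105); total welfare W = $776.
Leclerc receives Lot E at value $178, so the others get W − 178 = $598.
Without Leclerc: best allocation of the remaining 4 bidders over all 5 lots is Farahani→Lot F ($159), Tanaka→Lot C ($167), Novak→Lot B ($177), Huang→Lot E ($117), total $620.
VCG payment = (others' best without Leclerc) − (others' welfare with Leclerc) = 620 − 598 = $22.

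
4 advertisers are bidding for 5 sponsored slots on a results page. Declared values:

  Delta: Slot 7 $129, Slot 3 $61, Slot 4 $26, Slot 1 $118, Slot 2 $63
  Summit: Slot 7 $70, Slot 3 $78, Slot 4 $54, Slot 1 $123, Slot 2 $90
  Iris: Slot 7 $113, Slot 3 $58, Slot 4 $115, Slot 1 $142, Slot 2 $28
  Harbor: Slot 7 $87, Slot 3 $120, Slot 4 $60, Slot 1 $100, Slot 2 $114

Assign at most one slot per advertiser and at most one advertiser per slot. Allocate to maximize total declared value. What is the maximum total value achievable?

Max total: $487

Optimal: Delta→Slot 7 ($129), Summit→Slot 1 ($123), Iris→Slot 4 ($115), Harbor→Slot 3 ($120) — total 129+123+115+120 = $487.
Swapping Summit↔Delta (Summit→Slot 7 $70, Delta→Slot 1 $118) loses 64.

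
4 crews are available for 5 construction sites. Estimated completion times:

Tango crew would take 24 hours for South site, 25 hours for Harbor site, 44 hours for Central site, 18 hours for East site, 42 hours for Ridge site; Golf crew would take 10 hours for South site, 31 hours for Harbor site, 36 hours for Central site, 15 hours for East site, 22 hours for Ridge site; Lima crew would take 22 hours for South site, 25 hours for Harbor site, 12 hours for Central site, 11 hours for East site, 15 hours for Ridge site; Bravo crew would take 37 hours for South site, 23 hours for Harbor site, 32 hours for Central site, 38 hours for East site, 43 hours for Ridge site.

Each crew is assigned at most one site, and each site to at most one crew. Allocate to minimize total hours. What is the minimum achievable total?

Min total: 63 hours

Optimal: Tango crew→East site (18 hours), Golf crew→South site (10 hours), Lima crew→Central site (12 hours), Bravo crew→Harbor site (23 hours) — total 18+10+12+23 = 63 hours.
Min-entry greedy (repeatedly take the single cheapest remaining cell) gives 86 hours, worse by 23.
Next-best assignment: Tango crew→East site, Golf crew→South site, Lima crew→Ridge site, Bravo crew→Harbor site = 66 hours.
Checked against all permutations: 63 hours is optimal.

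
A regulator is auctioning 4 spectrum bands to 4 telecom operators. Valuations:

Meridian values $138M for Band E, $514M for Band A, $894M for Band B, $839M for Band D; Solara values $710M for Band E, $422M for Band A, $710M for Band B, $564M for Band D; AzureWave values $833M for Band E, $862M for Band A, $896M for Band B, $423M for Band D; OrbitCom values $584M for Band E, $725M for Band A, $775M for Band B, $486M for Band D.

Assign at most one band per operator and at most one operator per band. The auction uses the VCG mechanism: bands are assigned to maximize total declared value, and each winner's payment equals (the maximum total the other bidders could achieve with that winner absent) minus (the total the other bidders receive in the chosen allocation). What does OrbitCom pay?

OrbitCom pays $55M.

Efficient allocation: Meridian→Band D ($839M), Solara→Band E ($710M), AzureWave→Band A ($862M), OrbitCom→Band B ($775M); total welfare W = $3186M.
OrbitCom receives Band B at value $775M, so the others get W − 775 = $2411M.
Without OrbitCom: best allocation of the remaining 3 bidders over all 4 bands is Meridian→Band B ($894M), Solara→Band E ($710M), AzureWave→Band A ($862M), total $2466M.
VCG payment = (others' best without OrbitCom) − (others' welfare with OrbitCom) = 2466 − 2411 = $55M.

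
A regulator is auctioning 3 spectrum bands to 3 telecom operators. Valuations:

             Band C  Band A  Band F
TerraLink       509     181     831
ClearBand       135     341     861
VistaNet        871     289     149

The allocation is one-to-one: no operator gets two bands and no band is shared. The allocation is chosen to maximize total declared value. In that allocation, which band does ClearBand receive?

ClearBand receives Band A.

Optimal: TerraLink→Band F ($831M), ClearBand→Band A ($341M), VistaNet→Band C ($871M) — total 831+341+871 = $2043M.
Max-entry greedy (repeatedly take the single best remaining cell) gives $1913M, worse by 130.
Swapping VistaNet↔TerraLink (VistaNet→Band F $149M, TerraLink→Band C $509M) loses 1044.
ClearBand's own top band is Band F ($861M), but forcing ClearBand→Band F and reassigning the rest optimally gives only $1913M — worse by 130.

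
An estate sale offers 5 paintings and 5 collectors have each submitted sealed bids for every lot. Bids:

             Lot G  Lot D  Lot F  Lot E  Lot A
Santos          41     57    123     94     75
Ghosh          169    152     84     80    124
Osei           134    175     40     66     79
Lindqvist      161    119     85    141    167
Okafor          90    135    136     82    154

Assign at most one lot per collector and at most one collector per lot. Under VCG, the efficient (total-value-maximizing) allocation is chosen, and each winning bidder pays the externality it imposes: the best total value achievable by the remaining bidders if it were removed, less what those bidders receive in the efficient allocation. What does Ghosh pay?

Efficient allocation: Santos→Lot F ($123), Ghosh→Lot G ($169), Osei→Lot D ($175), Lindqvist→Lot E ($141), Okafor→Lot A ($154); total welfare W = $762.
Ghosh receives Lot G at value $169, so the others get W − 169 = $593.
Without Ghosh: best allocation of the remaining 4 bidders over all 5 lots is Santos→Lot F ($123), Osei→Lot D ($175), Lindqvist→Lot G ($161), Okafor→Lot A ($154), total $613.
VCG payment = (others' best without Ghosh) − (others' welfare with Ghosh) = 613 − 593 = $20.

Ghosh pays $20.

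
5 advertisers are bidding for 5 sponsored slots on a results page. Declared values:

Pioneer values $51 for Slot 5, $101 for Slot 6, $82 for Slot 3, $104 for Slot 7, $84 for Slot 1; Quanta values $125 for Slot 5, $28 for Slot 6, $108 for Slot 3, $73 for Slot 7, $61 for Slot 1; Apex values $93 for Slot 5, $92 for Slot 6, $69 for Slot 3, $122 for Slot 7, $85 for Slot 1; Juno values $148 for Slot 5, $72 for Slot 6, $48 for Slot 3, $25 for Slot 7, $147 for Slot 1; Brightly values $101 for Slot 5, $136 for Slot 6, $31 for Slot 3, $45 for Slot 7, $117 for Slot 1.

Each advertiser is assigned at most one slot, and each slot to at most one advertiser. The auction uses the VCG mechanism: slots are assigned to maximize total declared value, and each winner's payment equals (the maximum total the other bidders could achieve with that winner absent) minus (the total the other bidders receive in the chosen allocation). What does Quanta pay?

Efficient allocation: Pioneer→Slot 3 ($82), Quanta→Slot 5 ($125), Apex→Slot 7 ($122), Juno→Slot 1 ($147), Brightly→Slot 6 ($136); total welfare W = $612.
Quanta receives Slot 5 at value $125, so the others get W − 125 = $487.
Without Quanta: best allocation of the remaining 4 bidders over all 5 slots is Pioneer→Slot 1 ($84), Apex→Slot 7 ($122), Juno→Slot 5 ($148), Brightly→Slot 6 ($136), total $490.
VCG payment = (others' best without Quanta) − (others' welfare with Quanta) = 490 − 487 = $3.

Quanta pays $3.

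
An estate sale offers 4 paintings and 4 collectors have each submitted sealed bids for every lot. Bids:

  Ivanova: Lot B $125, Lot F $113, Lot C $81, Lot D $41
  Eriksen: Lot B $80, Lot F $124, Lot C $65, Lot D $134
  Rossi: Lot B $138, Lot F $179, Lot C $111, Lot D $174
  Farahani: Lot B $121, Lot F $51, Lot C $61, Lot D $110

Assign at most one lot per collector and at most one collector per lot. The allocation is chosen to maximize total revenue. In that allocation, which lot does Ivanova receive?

This is a one-to-one assignment (maximum-weight bipartite matching).
Optimal: Ivanova→Lot C ($81), Eriksen→Lot D ($134), Rossi→Lot F ($179), Farahani→Lot B ($121) — total 81+134+179+121 = $515.
Max-entry greedy (repeatedly take the single best remaining cell) gives $499, worse by 16.
Next-best assignment: Ivanova→Lot C, Eriksen→Lot F, Rossi→Lot D, Farahani→Lot B = $500.
Swapping Eriksen↔Rossi (Eriksen→Lot F $124, Rossi→Lot D $174) loses 15.
Ivanova's own top lot is Lot B ($125), but forcing Ivanova→Lot B and reassigning the rest optimally gives only $499 — worse by 16.

Ivanova receives Lot C.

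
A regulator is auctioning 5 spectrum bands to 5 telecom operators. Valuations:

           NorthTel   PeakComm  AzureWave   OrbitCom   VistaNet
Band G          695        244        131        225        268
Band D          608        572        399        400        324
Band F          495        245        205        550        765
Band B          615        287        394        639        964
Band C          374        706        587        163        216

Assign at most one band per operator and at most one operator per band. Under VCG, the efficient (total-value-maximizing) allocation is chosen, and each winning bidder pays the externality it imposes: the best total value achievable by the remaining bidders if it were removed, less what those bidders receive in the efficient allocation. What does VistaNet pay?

VistaNet pays $89M.

Efficient allocation: NorthTel→Band G ($695M), PeakComm→Band D ($572M), AzureWave→Band C ($587M), OrbitCom→Band F ($550M), VistaNet→Band B ($964M); total welfare W = $3368M.
VistaNet receives Band B at value $964M, so the others get W − 964 = $2404M.
Without VistaNet: best allocation of the remaining 4 bidders over all 5 bands is NorthTel→Band G ($695M), PeakComm→Band D ($572M), AzureWave→Band C ($587M), OrbitCom→Band B ($639M), total $2493M.
VCG payment = (others' best without VistaNet) − (others' welfare with VistaNet) = 2493 − 2404 = $89M.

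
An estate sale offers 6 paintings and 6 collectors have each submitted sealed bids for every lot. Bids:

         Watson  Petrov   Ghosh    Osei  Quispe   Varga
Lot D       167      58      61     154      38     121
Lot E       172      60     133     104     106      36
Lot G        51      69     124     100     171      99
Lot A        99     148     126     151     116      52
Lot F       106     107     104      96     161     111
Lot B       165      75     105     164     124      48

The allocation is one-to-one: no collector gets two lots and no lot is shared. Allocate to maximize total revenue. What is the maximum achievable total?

Maximum total: $894

Optimal: Watson→Lot D ($167), Petrov→Lot A ($148), Ghosh→Lot E ($133), Osei→Lot B ($164), Quispe→Lot G ($171), Varga→Lot F ($111) — total 167+148+133+164+171+111 = $894.
Row-greedy (each collector in turn takes its best remaining lot) gives $890, worse by 4.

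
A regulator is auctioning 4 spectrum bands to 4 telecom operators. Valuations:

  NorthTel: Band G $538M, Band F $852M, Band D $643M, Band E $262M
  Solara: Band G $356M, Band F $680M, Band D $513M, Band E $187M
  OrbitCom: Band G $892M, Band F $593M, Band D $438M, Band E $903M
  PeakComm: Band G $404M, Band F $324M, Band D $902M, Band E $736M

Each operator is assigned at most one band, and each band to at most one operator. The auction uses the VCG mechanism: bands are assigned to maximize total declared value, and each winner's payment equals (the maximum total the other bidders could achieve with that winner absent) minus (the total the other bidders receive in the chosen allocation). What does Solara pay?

Solara pays $314M.

Efficient allocation: NorthTel→Band G ($538M), Solara→Band F ($680M), OrbitCom→Band E ($903M), PeakComm→Band D ($902M); total welfare W = $3023M.
Solara receives Band F at value $680M, so the others get W − 680 = $2343M.
Without Solara: best allocation of the remaining 3 bidders over all 4 bands is NorthTel→Band F ($852M), OrbitCom→Band E ($903M), PeakComm→Band D ($902M), total $2657M.
VCG payment = (others' best without Solara) − (others' welfare with Solara) = 2657 − 2343 = $314M.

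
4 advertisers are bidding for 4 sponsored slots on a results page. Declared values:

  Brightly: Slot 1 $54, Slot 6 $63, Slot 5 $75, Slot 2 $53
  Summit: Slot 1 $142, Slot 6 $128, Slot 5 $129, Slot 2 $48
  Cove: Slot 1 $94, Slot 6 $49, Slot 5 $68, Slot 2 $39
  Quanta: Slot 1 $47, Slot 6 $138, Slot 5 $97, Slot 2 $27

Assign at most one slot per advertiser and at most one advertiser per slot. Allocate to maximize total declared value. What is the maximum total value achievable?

Maximum total: $414

Optimal: Brightly→Slot 2 ($53), Summit→Slot 5 ($129), Cove→Slot 1 ($94), Quanta→Slot 6 ($138) — total 53+129+94+138 = $414.
Row-greedy (each advertiser in turn takes its best remaining slot) gives $293, worse by 121.
Checked against all permutations: $414 is optimal.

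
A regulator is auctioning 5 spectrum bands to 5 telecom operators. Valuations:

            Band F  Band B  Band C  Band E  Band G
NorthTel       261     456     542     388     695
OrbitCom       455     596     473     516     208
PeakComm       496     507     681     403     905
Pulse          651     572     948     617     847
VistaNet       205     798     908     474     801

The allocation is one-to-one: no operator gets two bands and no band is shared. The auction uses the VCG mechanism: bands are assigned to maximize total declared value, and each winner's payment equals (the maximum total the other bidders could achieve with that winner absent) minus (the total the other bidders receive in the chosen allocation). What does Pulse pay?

Pulse pays $251M.

Efficient allocation: NorthTel→Band E ($388M), OrbitCom→Band F ($455M), PeakComm→Band G ($905M), Pulse→Band C ($948M), VistaNet→Band B ($798M); total welfare W = $3494M.
Pulse receives Band C at value $948M, so the others get W − 948 = $2546M.
Without Pulse: best allocation of the remaining 4 bidders over all 5 bands is NorthTel→Band E ($388M), OrbitCom→Band B ($596M), PeakComm→Band G ($905M), VistaNet→Band C ($908M), total $2797M.
VCG payment = (others' best without Pulse) − (others' welfare with Pulse) = 2797 − 2546 = $251M.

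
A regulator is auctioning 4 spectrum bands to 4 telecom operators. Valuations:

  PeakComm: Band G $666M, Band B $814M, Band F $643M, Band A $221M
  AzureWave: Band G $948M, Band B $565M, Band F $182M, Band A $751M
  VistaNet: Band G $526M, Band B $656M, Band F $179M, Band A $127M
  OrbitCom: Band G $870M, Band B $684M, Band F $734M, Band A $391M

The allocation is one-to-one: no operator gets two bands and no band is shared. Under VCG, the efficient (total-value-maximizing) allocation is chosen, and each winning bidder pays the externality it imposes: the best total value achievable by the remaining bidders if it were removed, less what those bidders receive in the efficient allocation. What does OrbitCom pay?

OrbitCom pays $197M.

Efficient allocation: PeakComm→Band F ($643M), AzureWave→Band A ($751M), VistaNet→Band B ($656M), OrbitCom→Band G ($870M); total welfare W = $2920M.
OrbitCom receives Band G at value $870M, so the others get W − 870 = $2050M.
Without OrbitCom: best allocation of the remaining 3 bidders over all 4 bands is PeakComm→Band F ($643M), AzureWave→Band G ($948M), VistaNet→Band B ($656M), total $2247M.
VCG payment = (others' best without OrbitCom) − (others' welfare with OrbitCom) = 2247 − 2050 = $197M.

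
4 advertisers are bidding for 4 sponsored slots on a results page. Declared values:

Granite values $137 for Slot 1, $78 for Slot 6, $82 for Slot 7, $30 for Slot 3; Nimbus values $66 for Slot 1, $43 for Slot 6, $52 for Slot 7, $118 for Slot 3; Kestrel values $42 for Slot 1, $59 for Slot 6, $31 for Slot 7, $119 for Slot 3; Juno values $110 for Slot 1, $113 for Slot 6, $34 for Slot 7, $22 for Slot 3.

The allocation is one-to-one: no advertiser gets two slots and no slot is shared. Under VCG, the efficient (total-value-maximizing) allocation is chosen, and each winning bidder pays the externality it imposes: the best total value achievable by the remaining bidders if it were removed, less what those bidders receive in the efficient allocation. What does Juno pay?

Efficient allocation: Granite→Slot 1 ($137), Nimbus→Slot 7 ($52), Kestrel→Slot 3 ($119), Juno→Slot 6 ($113); total welfare W = $421.
Juno receives Slot 6 at value $113, so the others get W − 113 = $308.
Without Juno: best allocation of the remaining 3 bidders over all 4 slots is Granite→Slot 1 ($137), Nimbus→Slot 3 ($118), Kestrel→Slot 6 ($59), total $314.
VCG payment = (others' best without Juno) − (others' welfare with Juno) = 314 − 308 = $6.

Juno pays $6.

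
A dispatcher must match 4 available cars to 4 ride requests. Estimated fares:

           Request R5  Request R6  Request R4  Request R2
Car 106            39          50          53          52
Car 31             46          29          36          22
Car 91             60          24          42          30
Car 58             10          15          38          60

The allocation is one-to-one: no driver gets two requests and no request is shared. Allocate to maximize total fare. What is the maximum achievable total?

Optimal: Car 106→Request R6 ($50), Car 31→Request R4 ($36), Car 91→Request R5 ($60), Car 58→Request R2 ($60) — total 50+36+60+60 = $206.
No other one-to-one assignment exceeds $206.

Max total: $206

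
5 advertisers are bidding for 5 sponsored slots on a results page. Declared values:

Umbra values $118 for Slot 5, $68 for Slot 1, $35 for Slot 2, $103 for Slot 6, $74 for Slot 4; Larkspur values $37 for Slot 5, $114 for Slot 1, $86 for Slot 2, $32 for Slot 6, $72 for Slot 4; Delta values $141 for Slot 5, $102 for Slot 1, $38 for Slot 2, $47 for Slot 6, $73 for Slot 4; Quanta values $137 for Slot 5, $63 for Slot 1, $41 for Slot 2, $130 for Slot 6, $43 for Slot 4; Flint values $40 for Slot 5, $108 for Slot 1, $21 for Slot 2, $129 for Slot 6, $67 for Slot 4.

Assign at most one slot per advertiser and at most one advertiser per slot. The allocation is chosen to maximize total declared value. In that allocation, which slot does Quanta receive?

This is a one-to-one assignment (maximum-weight bipartite matching).
Optimal: Umbra→Slot 4 ($74), Larkspur→Slot 2 ($86), Delta→Slot 5 ($141), Quanta→Slot 6 ($130), Flint→Slot 1 ($108) — total 74+86+141+130+108 = $539.
Column-greedy (each slot in turn goes to its best remaining advertiser) gives $499, worse by 40.
Next-best assignment: Umbra→Slot 4, Larkspur→Slot 2, Delta→Slot 1, Quanta→Slot 5, Flint→Slot 6 = $528.
Quanta's own top slot is Slot 5 ($137), but forcing Quanta→Slot 5 and reassigning the rest optimally gives only $528 — worse by 11.

Quanta receives Slot 6.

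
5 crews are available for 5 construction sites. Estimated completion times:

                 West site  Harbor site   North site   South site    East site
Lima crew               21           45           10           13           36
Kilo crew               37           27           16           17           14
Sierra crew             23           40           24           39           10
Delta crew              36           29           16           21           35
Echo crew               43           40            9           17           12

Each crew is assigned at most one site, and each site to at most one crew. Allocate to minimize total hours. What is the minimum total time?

Optimal: Lima crew→West site (21 hours), Kilo crew→South site (17 hours), Sierra crew→East site (10 hours), Delta crew→Harbor site (29 hours), Echo crew→North site (9 hours) — total 21+17+10+29+9 = 86 hours.
Column-greedy (each site in turn goes to its cheapest remaining crew) gives 88 hours, worse by 2.
No other one-to-one assignment undercuts 86 hours.

Minimum total: 86 hours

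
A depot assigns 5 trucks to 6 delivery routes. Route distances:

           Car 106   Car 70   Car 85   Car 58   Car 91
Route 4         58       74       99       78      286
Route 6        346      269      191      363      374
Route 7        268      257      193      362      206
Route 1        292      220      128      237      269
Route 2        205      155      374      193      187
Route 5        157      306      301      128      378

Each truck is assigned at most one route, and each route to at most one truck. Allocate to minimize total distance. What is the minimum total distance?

Min total: 675 km

Optimal: Car 106→Route 4 (58 km), Car 70→Route 2 (155 km), Car 85→Route 1 (128 km), Car 58→Route 5 (128 km), Car 91→Route 7 (206 km) — total 58+155+128+128+206 = 675 km.
Column-greedy (each route in turn goes to its cheapest remaining truck) gives 868 km, worse by 193.
Swapping Car 58↔Car 85 (Car 58→Route 1 237 km, Car 85→Route 5 301 km) adds 282.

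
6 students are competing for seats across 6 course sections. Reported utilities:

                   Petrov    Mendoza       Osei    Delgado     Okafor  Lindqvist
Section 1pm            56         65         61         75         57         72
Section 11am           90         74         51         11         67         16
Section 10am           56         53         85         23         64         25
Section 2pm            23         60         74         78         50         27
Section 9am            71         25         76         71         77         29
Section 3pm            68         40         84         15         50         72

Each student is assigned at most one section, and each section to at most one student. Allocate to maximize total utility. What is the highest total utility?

Maximum total: 467 points

Treat this as an assignment problem: match each student to one section.
Optimal: Petrov→Section 11am (90 points), Mendoza→Section 1pm (65 points), Osei→Section 10am (85 points), Delgado→Section 2pm (78 points), Okafor→Section 9am (77 points), Lindqvist→Section 3pm (72 points) — total 90+65+85+78+77+72 = 467 points.
Column-greedy (each section in turn goes to its best remaining student) gives 459 points, worse by 8.
Next-best assignment: Petrov→Section 11am, Mendoza→Section 2pm, Osei→Section 10am, Delgado→Section 1pm, Okafor→Section 9am, Lindqvist→Section 3pm = 459 points.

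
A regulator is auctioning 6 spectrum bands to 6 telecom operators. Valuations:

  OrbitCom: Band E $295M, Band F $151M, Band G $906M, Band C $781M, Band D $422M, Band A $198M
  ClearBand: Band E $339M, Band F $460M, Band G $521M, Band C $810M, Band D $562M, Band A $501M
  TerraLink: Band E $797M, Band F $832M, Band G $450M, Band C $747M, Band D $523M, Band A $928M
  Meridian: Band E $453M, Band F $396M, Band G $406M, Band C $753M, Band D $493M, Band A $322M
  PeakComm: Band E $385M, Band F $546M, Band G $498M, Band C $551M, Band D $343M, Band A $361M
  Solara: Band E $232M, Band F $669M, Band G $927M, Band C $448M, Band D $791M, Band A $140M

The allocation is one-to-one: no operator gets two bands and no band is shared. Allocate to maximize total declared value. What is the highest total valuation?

Maximum total: $4434M

Optimal: OrbitCom→Band G ($906M), ClearBand→Band C ($810M), TerraLink→Band A ($928M), Meridian→Band E ($453M), PeakComm→Band F ($546M), Solara→Band D ($791M) — total 906+810+928+453+546+791 = $4434M.
Row-greedy (each operator in turn takes its best remaining band) gives $3915M, worse by 519.
Next-best assignment: OrbitCom→Band G, ClearBand→Band A, TerraLink→Band E, Meridian→Band C, PeakComm→Band F, Solara→Band D = $4294M.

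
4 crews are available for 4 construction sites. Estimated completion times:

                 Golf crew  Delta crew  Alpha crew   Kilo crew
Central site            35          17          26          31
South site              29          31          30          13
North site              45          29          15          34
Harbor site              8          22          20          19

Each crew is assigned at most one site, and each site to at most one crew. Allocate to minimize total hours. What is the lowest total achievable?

Treat this as an assignment problem: match each crew to one site.
Optimal: Golf crew→Harbor site (8 hours), Delta crew→Central site (17 hours), Alpha crew→North site (15 hours), Kilo crew→South site (13 hours) — total 8+17+15+13 = 53 hours.
Next-best assignment: Golf crew→Harbor site, Delta crew→North site, Alpha crew→Central site, Kilo crew→South site = 76 hours.
Swapping Kilo crew↔Delta crew (Kilo crew→Central site 31 hours, Delta crew→South site 31 hours) adds 32.

Minimum total: 53 hours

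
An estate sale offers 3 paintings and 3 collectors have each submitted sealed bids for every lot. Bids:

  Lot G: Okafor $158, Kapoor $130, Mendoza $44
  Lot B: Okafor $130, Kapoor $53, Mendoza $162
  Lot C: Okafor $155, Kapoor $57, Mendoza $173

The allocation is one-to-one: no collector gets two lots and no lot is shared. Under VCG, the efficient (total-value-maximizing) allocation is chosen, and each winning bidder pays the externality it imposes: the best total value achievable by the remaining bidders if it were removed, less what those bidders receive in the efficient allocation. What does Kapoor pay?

Efficient allocation: Okafor→Lot C ($155), Kapoor→Lot G ($130), Mendoza→Lot B ($162); total welfare W = $447.
Kapoor receives Lot G at value $130, so the others get W − 130 = $317.
Without Kapoor: best allocation of the remaining 2 bidders over all 3 lots is Okafor→Lot G ($158), Mendoza→Lot C ($173), total $331.
VCG payment = (others' best without Kapoor) − (others' welfare with Kapoor) = 331 − 317 = $14.

Kapoor pays $14.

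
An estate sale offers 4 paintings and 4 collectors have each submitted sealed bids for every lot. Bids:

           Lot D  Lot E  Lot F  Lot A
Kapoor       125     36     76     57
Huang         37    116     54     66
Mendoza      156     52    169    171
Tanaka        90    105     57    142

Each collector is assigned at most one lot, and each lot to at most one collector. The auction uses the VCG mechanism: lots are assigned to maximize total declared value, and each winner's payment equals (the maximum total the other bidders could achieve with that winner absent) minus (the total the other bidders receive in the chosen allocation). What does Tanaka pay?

Tanaka pays $2.

Efficient allocation: Kapoor→Lot D ($125), Huang→Lot E ($116), Mendoza→Lot F ($169), Tanaka→Lot A ($142); total welfare W = $552.
Tanaka receives Lot A at value $142, so the others get W − 142 = $410.
Without Tanaka: best allocation of the remaining 3 bidders over all 4 lots is Kapoor→Lot D ($125), Huang→Lot E ($116), Mendoza→Lot A ($171), total $412.
VCG payment = (others' best without Tanaka) − (others' welfare with Tanaka) = 412 − 410 = $2.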